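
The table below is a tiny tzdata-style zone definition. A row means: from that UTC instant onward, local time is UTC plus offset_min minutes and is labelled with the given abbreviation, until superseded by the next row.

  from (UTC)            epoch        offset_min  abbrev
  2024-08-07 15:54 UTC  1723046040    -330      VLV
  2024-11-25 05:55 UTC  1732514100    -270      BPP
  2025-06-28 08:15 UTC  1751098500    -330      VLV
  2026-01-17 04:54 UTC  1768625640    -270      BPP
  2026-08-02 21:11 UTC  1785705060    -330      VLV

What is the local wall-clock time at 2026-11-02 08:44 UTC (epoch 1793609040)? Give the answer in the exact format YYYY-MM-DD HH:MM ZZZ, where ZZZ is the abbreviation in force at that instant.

2026-11-02 03:14 VLV

Query: 2026-11-02 08:44 UTC
Rule 5/5 (VLV, -05:30): 2026-08-02 21:11 UTC ≤ query < +∞
8·60 + 44 - 330 = 194 min
194 = 0·1440 + 194; 194 = 3·60 + 14 → 03:14, same day
→ 2026-11-02 03:14 VLV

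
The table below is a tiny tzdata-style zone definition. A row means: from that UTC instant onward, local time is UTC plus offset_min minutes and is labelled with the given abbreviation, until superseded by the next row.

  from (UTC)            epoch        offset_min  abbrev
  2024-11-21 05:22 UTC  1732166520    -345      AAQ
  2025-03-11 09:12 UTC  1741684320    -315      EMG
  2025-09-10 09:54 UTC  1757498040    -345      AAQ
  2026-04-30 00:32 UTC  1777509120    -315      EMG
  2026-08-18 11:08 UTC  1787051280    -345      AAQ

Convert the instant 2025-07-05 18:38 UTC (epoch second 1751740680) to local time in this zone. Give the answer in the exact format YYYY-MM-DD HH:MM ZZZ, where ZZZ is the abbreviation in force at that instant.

Query: 2025-07-05 18:38 UTC
Rule 2/5 (EMG, -05:15): 2025-03-11 09:12 UTC ≤ query < 2025-09-10 09:54 UTC
18·60 + 38 - 315 = 803 min
803 = 0·1440 + 803; 803 = 13·60 + 23 → 13:23, same day
→ 2025-07-05 13:23 EMG

2025-07-05 13:23 EMG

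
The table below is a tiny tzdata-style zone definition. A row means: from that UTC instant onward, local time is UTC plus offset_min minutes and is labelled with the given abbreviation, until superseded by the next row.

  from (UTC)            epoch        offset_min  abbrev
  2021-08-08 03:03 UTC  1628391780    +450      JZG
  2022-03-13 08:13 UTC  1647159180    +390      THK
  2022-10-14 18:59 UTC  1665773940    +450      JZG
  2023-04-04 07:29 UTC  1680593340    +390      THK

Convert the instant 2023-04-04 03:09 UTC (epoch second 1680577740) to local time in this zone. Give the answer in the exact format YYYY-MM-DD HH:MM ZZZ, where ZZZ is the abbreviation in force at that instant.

Query: 2023-04-04 03:09 UTC
Rule 3/4 (JZG, +07:30): 2022-10-14 18:59 UTC ≤ query < 2023-04-04 07:29 UTC
3·60 + 9 + 450 = 639 min
639 = 0·1440 + 639; 639 = 10·60 + 39 → 10:39, same day
→ 2023-04-04 10:39 JZG

2023-04-04 10:39 JZG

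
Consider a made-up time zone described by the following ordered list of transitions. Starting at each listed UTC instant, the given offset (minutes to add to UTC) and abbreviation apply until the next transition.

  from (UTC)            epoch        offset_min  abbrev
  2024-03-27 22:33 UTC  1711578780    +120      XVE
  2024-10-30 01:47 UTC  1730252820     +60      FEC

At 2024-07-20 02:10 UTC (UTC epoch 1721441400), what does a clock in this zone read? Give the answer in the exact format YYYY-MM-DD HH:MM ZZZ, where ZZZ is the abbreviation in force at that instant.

2024-07-20 04:10 XVE

Query: 2024-07-20 02:10 UTC
Rule 1/2 (XVE, +02:00): 2024-03-27 22:33 UTC ≤ query < 2024-10-30 01:47 UTC
2·60 + 10 + 120 = 250 min
250 = 0·1440 + 250; 250 = 4·60 + 10 → 04:10, same day
→ 2024-07-20 04:10 XVE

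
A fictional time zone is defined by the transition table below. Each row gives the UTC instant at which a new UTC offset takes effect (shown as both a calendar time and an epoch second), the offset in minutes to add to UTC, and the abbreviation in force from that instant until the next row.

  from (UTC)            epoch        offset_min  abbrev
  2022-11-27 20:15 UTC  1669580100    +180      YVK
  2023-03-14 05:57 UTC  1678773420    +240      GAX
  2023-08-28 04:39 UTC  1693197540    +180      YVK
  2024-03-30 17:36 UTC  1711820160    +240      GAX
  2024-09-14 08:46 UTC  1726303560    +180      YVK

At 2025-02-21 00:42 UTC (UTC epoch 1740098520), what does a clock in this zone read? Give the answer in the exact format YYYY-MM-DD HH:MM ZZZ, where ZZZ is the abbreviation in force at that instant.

Query: 2025-02-21 00:42 UTC
Rule 5/5 (YVK, +03:00): 2024-09-14 08:46 UTC ≤ query < +∞
0·60 + 42 + 180 = 222 min
222 = 0·1440 + 222; 222 = 3·60 + 42 → 03:42, same day
→ 2025-02-21 03:42 YVK

2025-02-21 03:42 YVK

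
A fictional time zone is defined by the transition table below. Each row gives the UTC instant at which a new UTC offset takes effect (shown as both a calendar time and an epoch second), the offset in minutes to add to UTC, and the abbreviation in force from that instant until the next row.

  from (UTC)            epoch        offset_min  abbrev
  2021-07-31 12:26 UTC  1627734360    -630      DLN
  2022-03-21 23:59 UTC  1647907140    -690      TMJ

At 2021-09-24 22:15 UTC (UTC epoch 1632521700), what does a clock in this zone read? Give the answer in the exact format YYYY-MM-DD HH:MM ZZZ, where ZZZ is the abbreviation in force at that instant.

Query: 2021-09-24 22:15 UTC
Rule 1/2 (DLN, -10:30): 2021-07-31 12:26 UTC ≤ query < 2022-03-21 23:59 UTC
22·60 + 15 - 630 = 705 min
705 = 0·1440 + 705; 705 = 11·60 + 45 → 11:45, same day
→ 2021-09-24 11:45 DLN

2021-09-24 11:45 DLN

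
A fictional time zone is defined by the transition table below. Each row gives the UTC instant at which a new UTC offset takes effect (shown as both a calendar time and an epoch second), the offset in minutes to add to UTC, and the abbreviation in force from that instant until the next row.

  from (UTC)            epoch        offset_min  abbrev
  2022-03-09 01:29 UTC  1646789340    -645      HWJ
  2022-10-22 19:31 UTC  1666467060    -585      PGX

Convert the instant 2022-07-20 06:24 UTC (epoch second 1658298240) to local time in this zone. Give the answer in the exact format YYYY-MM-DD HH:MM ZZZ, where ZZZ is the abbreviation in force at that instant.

2022-07-19 19:39 HWJ

Query: 2022-07-20 06:24 UTC
Rule 1/2 (HWJ, -10:45): 2022-03-09 01:29 UTC ≤ query < 2022-10-22 19:31 UTC
6·60 + 24 - 645 = -261 min
-261 = -1·1440 + 1179; 1179 = 19·60 + 39 → 19:39, 2022-07-20 - 1 day = 2022-07-19
→ 2022-07-19 19:39 HWJ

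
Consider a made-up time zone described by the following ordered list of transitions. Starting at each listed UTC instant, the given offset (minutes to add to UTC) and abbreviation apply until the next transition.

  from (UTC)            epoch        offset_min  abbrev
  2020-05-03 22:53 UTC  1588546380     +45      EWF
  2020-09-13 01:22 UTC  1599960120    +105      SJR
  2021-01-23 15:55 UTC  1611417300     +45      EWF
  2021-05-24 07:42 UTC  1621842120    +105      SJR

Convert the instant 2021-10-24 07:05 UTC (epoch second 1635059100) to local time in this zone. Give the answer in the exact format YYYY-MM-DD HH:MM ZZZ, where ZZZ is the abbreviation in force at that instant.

Query: 2021-10-24 07:05 UTC
Rule 4/4 (SJR, +01:45): 2021-05-24 07:42 UTC ≤ query < +∞
7·60 + 5 + 105 = 530 min
530 = 0·1440 + 530; 530 = 8·60 + 50 → 08:50, same day
→ 2021-10-24 08:50 SJR

2021-10-24 08:50 SJR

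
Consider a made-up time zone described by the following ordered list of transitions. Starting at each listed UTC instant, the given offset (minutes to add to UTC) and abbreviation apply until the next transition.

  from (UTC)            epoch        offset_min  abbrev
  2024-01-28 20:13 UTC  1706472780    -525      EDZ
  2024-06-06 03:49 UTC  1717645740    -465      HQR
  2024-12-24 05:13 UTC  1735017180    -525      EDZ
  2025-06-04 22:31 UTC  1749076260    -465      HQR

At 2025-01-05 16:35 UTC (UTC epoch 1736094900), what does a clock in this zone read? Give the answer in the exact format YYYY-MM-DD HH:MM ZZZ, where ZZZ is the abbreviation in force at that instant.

2025-01-05 07:50 EDZ

Query: 2025-01-05 16:35 UTC
Rule 3/4 (EDZ, -08:45): 2024-12-24 05:13 UTC ≤ query < 2025-06-04 22:31 UTC
16·60 + 35 - 525 = 470 min
470 = 0·1440 + 470; 470 = 7·60 + 50 → 07:50, same day
→ 2025-01-05 07:50 EDZ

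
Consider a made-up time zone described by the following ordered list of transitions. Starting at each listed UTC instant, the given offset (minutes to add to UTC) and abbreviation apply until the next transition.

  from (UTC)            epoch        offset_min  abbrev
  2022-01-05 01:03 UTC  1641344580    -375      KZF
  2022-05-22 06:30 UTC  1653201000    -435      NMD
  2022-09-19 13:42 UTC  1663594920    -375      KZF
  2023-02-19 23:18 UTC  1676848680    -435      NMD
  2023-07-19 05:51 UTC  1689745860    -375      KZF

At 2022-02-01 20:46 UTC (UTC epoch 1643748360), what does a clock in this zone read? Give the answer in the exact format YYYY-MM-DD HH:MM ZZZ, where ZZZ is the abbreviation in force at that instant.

Query: 2022-02-01 20:46 UTC
Rule 1/5 (KZF, -06:15): 2022-01-05 01:03 UTC ≤ query < 2022-05-22 06:30 UTC
20·60 + 46 - 375 = 871 min
871 = 0·1440 + 871; 871 = 14·60 + 31 → 14:31, same day
→ 2022-02-01 14:31 KZF

2022-02-01 14:31 KZF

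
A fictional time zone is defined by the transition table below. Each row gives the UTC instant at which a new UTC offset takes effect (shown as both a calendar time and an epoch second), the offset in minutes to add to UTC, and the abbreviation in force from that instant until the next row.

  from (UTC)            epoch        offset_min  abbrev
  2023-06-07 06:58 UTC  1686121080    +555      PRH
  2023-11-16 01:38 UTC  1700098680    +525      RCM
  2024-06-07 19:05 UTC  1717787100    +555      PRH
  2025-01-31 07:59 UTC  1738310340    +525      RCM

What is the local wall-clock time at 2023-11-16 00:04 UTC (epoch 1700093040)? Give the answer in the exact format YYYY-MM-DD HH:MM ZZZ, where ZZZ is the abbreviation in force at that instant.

2023-11-16 09:19 PRH

Query: 2023-11-16 00:04 UTC
Rule 1/4 (PRH, +09:15): 2023-06-07 06:58 UTC ≤ query < 2023-11-16 01:38 UTC
0·60 + 4 + 555 = 559 min
559 = 0·1440 + 559; 559 = 9·60 + 19 → 09:19, same day
→ 2023-11-16 09:19 PRH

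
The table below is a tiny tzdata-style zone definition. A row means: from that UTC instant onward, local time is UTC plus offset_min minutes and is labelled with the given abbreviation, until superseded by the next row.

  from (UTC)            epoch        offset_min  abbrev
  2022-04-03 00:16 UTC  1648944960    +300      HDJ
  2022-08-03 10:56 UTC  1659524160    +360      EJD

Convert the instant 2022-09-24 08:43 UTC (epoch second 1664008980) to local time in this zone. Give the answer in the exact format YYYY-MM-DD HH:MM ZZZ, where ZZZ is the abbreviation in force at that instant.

Query: 2022-09-24 08:43 UTC
Rule 2/2 (EJD, +06:00): 2022-08-03 10:56 UTC ≤ query < +∞
8·60 + 43 + 360 = 883 min
883 = 0·1440 + 883; 883 = 14·60 + 43 → 14:43, same day
→ 2022-09-24 14:43 EJD

2022-09-24 14:43 EJD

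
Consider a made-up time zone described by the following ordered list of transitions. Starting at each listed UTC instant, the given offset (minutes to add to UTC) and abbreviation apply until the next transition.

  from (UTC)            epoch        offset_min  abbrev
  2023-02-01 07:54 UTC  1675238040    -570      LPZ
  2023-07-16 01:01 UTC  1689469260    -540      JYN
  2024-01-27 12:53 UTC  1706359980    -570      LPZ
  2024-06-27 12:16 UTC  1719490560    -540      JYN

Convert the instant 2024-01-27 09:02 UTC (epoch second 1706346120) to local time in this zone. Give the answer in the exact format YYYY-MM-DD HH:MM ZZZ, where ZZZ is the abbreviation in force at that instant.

2024-01-27 00:02 JYN

Query: 2024-01-27 09:02 UTC
Rule 2/4 (JYN, -09:00): 2023-07-16 01:01 UTC ≤ query < 2024-01-27 12:53 UTC
9·60 + 2 - 540 = 2 min
2 = 0·1440 + 2; 2 = 0·60 + 2 → 00:02, same day
→ 2024-01-27 00:02 JYN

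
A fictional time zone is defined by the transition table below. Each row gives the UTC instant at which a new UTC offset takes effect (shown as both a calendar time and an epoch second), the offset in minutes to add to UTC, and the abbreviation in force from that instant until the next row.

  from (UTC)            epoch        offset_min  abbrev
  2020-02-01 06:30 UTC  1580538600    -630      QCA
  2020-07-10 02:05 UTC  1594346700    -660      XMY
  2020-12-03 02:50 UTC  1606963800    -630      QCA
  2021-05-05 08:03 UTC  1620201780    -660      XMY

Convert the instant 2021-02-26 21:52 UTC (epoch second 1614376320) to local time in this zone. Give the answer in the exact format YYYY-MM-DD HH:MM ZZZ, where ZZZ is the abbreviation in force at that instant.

2021-02-26 11:22 QCA

Query: 2021-02-26 21:52 UTC
Rule 3/4 (QCA, -10:30): 2020-12-03 02:50 UTC ≤ query < 2021-05-05 08:03 UTC
21·60 + 52 - 630 = 682 min
682 = 0·1440 + 682; 682 = 11·60 + 22 → 11:22, same day
→ 2021-02-26 11:22 QCA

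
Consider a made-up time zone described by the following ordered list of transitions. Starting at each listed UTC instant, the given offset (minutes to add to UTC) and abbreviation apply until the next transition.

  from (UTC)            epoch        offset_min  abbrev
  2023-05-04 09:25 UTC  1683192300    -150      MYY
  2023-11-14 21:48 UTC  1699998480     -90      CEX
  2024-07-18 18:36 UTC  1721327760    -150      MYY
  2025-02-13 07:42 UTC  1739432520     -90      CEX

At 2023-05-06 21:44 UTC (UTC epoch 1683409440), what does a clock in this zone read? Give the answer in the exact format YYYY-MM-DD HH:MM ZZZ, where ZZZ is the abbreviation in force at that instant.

2023-05-06 19:14 MYY

Query: 2023-05-06 21:44 UTC
Rule 1/4 (MYY, -02:30): 2023-05-04 09:25 UTC ≤ query < 2023-11-14 21:48 UTC
21·60 + 44 - 150 = 1154 min
1154 = 0·1440 + 1154; 1154 = 19·60 + 14 → 19:14, same day
→ 2023-05-06 19:14 MYY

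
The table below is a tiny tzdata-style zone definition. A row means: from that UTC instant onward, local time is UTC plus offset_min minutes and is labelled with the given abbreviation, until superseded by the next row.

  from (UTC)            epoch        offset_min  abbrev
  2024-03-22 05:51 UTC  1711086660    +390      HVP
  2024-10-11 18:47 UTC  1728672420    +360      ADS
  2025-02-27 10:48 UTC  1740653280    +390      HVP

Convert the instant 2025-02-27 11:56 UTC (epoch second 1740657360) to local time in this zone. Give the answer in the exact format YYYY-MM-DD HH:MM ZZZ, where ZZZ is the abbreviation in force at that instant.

2025-02-27 18:26 HVP

Query: 2025-02-27 11:56 UTC
Rule 3/3 (HVP, +06:30): 2025-02-27 10:48 UTC ≤ query < +∞
11·60 + 56 + 390 = 1106 min
1106 = 0·1440 + 1106; 1106 = 18·60 + 26 → 18:26, same day
→ 2025-02-27 18:26 HVP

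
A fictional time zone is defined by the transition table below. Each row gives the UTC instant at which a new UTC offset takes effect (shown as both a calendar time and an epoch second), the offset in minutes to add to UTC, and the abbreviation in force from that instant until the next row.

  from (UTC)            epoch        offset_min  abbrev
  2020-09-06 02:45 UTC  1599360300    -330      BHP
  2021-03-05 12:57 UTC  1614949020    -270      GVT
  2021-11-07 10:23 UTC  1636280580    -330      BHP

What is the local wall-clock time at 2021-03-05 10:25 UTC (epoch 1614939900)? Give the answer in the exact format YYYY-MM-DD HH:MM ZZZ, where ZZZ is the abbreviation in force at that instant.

Query: 2021-03-05 10:25 UTC
Rule 1/3 (BHP, -05:30): 2020-09-06 02:45 UTC ≤ query < 2021-03-05 12:57 UTC
10·60 + 25 - 330 = 295 min
295 = 0·1440 + 295; 295 = 4·60 + 55 → 04:55, same day
→ 2021-03-05 04:55 BHP

2021-03-05 04:55 BHP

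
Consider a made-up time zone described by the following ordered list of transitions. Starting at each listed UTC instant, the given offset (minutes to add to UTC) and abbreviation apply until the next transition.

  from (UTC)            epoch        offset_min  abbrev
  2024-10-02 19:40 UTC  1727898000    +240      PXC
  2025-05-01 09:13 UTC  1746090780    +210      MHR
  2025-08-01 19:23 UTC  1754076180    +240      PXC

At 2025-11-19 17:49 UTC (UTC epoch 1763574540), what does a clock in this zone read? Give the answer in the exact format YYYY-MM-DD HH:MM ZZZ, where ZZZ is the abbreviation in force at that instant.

2025-11-19 21:49 PXC

Query: 2025-11-19 17:49 UTC
Rule 3/3 (PXC, +04:00): 2025-08-01 19:23 UTC ≤ query < +∞
17·60 + 49 + 240 = 1309 min
1309 = 0·1440 + 1309; 1309 = 21·60 + 49 → 21:49, same day
→ 2025-11-19 21:49 PXC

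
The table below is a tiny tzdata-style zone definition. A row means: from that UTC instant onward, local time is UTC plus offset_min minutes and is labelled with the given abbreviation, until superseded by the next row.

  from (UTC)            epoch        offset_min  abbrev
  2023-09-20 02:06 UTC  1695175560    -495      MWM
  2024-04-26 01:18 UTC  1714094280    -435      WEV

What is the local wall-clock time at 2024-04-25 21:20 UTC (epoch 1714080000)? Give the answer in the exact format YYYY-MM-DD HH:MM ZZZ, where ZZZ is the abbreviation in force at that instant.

2024-04-25 13:05 MWM

Query: 2024-04-25 21:20 UTC
Rule 1/2 (MWM, -08:15): 2023-09-20 02:06 UTC ≤ query < 2024-04-26 01:18 UTC
21·60 + 20 - 495 = 785 min
785 = 0·1440 + 785; 785 = 13·60 + 5 → 13:05, same day
→ 2024-04-25 13:05 MWM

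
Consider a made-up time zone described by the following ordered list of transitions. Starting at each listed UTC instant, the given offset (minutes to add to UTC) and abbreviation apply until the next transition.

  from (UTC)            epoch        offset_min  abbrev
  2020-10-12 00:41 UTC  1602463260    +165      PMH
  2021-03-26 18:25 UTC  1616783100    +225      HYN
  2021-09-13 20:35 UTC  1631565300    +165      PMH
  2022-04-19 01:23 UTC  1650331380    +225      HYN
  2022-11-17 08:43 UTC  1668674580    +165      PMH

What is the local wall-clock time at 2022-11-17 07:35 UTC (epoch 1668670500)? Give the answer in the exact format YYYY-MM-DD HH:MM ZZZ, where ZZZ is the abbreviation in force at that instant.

2022-11-17 11:20 HYN

Query: 2022-11-17 07:35 UTC
Rule 4/5 (HYN, +03:45): 2022-04-19 01:23 UTC ≤ query < 2022-11-17 08:43 UTC
7·60 + 35 + 225 = 680 min
680 = 0·1440 + 680; 680 = 11·60 + 20 → 11:20, same day
→ 2022-11-17 11:20 HYN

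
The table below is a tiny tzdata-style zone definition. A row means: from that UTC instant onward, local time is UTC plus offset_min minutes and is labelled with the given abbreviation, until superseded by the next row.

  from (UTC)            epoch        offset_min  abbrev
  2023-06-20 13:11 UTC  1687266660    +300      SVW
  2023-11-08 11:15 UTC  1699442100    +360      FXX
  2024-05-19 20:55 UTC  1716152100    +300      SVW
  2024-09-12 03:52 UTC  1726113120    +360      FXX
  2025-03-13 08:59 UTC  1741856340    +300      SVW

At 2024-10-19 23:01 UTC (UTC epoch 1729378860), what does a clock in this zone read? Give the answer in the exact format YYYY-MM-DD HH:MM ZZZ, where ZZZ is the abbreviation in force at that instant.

2024-10-20 05:01 FXX

Query: 2024-10-19 23:01 UTC
Rule 4/5 (FXX, +06:00): 2024-09-12 03:52 UTC ≤ query < 2025-03-13 08:59 UTC
23·60 + 1 + 360 = 1741 min
1741 = 1·1440 + 301; 301 = 5·60 + 1 → 05:01, 2024-10-19 + 1 day = 2024-10-20
→ 2024-10-20 05:01 FXX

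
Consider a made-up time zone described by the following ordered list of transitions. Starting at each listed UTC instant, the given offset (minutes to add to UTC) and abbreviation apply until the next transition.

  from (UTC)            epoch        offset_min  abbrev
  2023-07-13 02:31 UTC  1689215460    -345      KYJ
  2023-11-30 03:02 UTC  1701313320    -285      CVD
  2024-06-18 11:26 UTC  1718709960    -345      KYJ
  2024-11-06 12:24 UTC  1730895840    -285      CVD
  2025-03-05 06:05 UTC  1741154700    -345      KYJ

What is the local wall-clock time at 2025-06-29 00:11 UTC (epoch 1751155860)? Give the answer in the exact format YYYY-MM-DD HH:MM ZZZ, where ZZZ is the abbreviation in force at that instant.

2025-06-28 18:26 KYJ

Query: 2025-06-29 00:11 UTC
Rule 5/5 (KYJ, -05:45): 2025-03-05 06:05 UTC ≤ query < +∞
0·60 + 11 - 345 = -334 min
-334 = -1·1440 + 1106; 1106 = 18·60 + 26 → 18:26, 2025-06-29 - 1 day = 2025-06-28
→ 2025-06-28 18:26 KYJ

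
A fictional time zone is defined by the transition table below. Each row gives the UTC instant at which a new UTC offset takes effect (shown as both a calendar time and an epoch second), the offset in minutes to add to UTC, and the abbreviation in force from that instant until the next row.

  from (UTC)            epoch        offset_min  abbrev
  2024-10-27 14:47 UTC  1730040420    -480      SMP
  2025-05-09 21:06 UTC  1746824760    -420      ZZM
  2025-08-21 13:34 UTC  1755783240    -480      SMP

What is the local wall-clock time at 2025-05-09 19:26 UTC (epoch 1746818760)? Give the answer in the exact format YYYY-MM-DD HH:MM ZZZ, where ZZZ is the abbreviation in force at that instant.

Query: 2025-05-09 19:26 UTC
Rule 1/3 (SMP, -08:00): 2024-10-27 14:47 UTC ≤ query < 2025-05-09 21:06 UTC
19·60 + 26 - 480 = 686 min
686 = 0·1440 + 686; 686 = 11·60 + 26 → 11:26, same day
→ 2025-05-09 11:26 SMP

2025-05-09 11:26 SMP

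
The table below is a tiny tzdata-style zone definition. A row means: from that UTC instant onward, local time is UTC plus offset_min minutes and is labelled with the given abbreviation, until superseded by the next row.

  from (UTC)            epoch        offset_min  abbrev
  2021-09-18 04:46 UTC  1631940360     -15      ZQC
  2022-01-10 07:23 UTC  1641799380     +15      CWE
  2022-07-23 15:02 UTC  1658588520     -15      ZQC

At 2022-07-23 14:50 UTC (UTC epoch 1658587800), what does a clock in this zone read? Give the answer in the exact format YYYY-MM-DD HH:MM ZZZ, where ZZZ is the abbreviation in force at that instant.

Query: 2022-07-23 14:50 UTC
Rule 2/3 (CWE, +00:15): 2022-01-10 07:23 UTC ≤ query < 2022-07-23 15:02 UTC
14·60 + 50 + 15 = 905 min
905 = 0·1440 + 905; 905 = 15·60 + 5 → 15:05, same day
→ 2022-07-23 15:05 CWE

2022-07-23 15:05 CWE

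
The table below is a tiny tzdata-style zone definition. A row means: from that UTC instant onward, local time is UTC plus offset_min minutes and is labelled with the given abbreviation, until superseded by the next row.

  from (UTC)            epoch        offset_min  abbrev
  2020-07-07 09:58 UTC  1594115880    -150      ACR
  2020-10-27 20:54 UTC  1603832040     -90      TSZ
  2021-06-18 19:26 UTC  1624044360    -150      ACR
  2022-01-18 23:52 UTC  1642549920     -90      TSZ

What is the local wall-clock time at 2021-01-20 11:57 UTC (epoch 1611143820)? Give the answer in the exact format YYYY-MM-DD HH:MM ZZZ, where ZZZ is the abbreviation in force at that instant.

Query: 2021-01-20 11:57 UTC
Rule 2/4 (TSZ, -01:30): 2020-10-27 20:54 UTC ≤ query < 2021-06-18 19:26 UTC
11·60 + 57 - 90 = 627 min
627 = 0·1440 + 627; 627 = 10·60 + 27 → 10:27, same day
→ 2021-01-20 10:27 TSZ

2021-01-20 10:27 TSZ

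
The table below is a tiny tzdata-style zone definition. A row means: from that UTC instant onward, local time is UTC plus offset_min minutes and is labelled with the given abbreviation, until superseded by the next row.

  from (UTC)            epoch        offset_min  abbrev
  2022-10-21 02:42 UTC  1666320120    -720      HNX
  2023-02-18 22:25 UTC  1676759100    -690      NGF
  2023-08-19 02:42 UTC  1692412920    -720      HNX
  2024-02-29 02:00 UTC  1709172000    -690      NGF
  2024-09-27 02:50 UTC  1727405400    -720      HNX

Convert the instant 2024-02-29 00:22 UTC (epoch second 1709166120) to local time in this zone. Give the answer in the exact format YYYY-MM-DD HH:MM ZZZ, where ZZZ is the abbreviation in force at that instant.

2024-02-28 12:22 HNX

Query: 2024-02-29 00:22 UTC
Rule 3/5 (HNX, -12:00): 2023-08-19 02:42 UTC ≤ query < 2024-02-29 02:00 UTC
0·60 + 22 - 720 = -698 min
-698 = -1·1440 + 742; 742 = 12·60 + 22 → 12:22, 2024-02-29 - 1 day = 2024-02-28
→ 2024-02-28 12:22 HNX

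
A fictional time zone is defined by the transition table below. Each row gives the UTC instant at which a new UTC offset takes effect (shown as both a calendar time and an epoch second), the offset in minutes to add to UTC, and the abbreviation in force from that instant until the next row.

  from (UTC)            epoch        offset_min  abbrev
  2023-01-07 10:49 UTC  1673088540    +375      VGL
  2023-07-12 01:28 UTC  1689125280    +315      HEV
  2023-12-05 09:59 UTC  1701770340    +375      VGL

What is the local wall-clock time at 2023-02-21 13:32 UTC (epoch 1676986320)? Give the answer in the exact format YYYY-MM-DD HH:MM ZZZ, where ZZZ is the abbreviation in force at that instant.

Query: 2023-02-21 13:32 UTC
Rule 1/3 (VGL, +06:15): 2023-01-07 10:49 UTC ≤ query < 2023-07-12 01:28 UTC
13·60 + 32 + 375 = 1187 min
1187 = 0·1440 + 1187; 1187 = 19·60 + 47 → 19:47, same day
→ 2023-02-21 19:47 VGL

2023-02-21 19:47 VGL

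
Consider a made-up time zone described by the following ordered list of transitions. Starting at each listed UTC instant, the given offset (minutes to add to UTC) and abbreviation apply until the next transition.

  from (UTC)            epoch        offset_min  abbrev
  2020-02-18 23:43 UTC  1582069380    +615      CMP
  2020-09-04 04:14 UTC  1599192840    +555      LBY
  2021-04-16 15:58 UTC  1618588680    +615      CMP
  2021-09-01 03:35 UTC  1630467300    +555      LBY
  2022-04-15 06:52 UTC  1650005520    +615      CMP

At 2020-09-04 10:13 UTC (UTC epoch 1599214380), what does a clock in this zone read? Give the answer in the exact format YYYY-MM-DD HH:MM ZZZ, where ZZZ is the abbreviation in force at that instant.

2020-09-04 19:28 LBY

Query: 2020-09-04 10:13 UTC
Rule 2/5 (LBY, +09:15): 2020-09-04 04:14 UTC ≤ query < 2021-04-16 15:58 UTC
10·60 + 13 + 555 = 1168 min
1168 = 0·1440 + 1168; 1168 = 19·60 + 28 → 19:28, same day
→ 2020-09-04 19:28 LBY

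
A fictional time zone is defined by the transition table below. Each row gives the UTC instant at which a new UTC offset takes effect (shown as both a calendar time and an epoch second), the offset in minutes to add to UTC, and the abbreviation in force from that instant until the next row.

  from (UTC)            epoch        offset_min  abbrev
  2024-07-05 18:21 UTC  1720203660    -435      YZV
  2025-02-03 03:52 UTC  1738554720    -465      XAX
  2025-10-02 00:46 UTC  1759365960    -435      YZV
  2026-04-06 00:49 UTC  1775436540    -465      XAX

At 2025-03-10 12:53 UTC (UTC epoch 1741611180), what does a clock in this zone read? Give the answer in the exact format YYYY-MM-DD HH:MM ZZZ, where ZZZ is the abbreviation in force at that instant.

2025-03-10 05:08 XAX

Query: 2025-03-10 12:53 UTC
Rule 2/4 (XAX, -07:45): 2025-02-03 03:52 UTC ≤ query < 2025-10-02 00:46 UTC
12·60 + 53 - 465 = 308 min
308 = 0·1440 + 308; 308 = 5·60 + 8 → 05:08, same day
→ 2025-03-10 05:08 XAX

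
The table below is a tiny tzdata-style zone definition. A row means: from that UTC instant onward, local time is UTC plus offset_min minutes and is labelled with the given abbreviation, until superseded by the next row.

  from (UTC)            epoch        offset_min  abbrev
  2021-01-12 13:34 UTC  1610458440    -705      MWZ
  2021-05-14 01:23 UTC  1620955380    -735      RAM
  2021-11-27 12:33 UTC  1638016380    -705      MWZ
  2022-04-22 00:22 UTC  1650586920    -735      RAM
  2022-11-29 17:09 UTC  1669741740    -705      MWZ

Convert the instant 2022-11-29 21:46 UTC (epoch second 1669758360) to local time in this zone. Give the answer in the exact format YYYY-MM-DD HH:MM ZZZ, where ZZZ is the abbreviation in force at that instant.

Query: 2022-11-29 21:46 UTC
Rule 5/5 (MWZ, -11:45): 2022-11-29 17:09 UTC ≤ query < +∞
21·60 + 46 - 705 = 601 min
601 = 0·1440 + 601; 601 = 10·60 + 1 → 10:01, same day
→ 2022-11-29 10:01 MWZ

2022-11-29 10:01 MWZ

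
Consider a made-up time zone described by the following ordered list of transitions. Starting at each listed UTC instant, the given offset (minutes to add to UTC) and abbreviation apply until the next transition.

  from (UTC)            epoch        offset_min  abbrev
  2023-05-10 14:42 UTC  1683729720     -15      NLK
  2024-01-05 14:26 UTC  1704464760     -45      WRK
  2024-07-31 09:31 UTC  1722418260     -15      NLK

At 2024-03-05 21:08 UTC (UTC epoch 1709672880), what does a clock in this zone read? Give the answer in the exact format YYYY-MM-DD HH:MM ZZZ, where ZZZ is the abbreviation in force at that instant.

2024-03-05 20:23 WRK

Query: 2024-03-05 21:08 UTC
Rule 2/3 (WRK, -00:45): 2024-01-05 14:26 UTC ≤ query < 2024-07-31 09:31 UTC
21·60 + 8 - 45 = 1223 min
1223 = 0·1440 + 1223; 1223 = 20·60 + 23 → 20:23, same day
→ 2024-03-05 20:23 WRK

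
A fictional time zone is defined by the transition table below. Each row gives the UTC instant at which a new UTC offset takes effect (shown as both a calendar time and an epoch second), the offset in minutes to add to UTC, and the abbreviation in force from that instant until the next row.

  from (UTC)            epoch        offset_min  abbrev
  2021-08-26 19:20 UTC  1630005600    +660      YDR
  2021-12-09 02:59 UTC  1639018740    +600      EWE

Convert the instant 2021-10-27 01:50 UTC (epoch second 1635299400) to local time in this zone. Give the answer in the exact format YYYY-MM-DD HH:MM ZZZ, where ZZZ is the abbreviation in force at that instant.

2021-10-27 12:50 YDR

Query: 2021-10-27 01:50 UTC
Rule 1/2 (YDR, +11:00): 2021-08-26 19:20 UTC ≤ query < 2021-12-09 02:59 UTC
1·60 + 50 + 660 = 770 min
770 = 0·1440 + 770; 770 = 12·60 + 50 → 12:50, same day
→ 2021-10-27 12:50 YDR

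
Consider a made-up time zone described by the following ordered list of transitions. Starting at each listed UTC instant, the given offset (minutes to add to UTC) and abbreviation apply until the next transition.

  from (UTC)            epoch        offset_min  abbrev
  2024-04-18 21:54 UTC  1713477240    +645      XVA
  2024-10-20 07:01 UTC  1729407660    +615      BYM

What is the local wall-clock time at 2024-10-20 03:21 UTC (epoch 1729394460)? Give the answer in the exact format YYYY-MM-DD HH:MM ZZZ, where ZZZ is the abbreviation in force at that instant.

2024-10-20 14:06 XVA

Query: 2024-10-20 03:21 UTC
Rule 1/2 (XVA, +10:45): 2024-04-18 21:54 UTC ≤ query < 2024-10-20 07:01 UTC
3·60 + 21 + 645 = 846 min
846 = 0·1440 + 846; 846 = 14·60 + 6 → 14:06, same day
→ 2024-10-20 14:06 XVA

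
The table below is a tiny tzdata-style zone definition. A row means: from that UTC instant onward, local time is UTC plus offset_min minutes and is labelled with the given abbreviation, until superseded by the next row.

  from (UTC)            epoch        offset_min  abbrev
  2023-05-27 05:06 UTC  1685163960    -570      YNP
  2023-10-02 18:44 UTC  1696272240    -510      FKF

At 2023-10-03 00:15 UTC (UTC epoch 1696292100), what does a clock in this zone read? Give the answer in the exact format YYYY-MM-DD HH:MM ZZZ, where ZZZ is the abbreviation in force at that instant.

2023-10-02 15:45 FKF

Query: 2023-10-03 00:15 UTC
Rule 2/2 (FKF, -08:30): 2023-10-02 18:44 UTC ≤ query < +∞
0·60 + 15 - 510 = -495 min
-495 = -1·1440 + 945; 945 = 15·60 + 45 → 15:45, 2023-10-03 - 1 day = 2023-10-02
→ 2023-10-02 15:45 FKF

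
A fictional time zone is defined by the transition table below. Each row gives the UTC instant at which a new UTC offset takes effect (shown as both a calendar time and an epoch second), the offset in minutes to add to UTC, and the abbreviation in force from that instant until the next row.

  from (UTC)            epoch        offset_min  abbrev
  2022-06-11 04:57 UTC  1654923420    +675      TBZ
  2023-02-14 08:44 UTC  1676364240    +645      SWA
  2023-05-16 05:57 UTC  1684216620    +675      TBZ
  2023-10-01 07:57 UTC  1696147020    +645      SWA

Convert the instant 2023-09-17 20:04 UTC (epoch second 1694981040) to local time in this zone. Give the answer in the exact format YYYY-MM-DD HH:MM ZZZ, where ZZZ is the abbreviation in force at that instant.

2023-09-18 07:19 TBZ

Query: 2023-09-17 20:04 UTC
Rule 3/4 (TBZ, +11:15): 2023-05-16 05:57 UTC ≤ query < 2023-10-01 07:57 UTC
20·60 + 4 + 675 = 1879 min
1879 = 1·1440 + 439; 439 = 7·60 + 19 → 07:19, 2023-09-17 + 1 day = 2023-09-18
→ 2023-09-18 07:19 TBZ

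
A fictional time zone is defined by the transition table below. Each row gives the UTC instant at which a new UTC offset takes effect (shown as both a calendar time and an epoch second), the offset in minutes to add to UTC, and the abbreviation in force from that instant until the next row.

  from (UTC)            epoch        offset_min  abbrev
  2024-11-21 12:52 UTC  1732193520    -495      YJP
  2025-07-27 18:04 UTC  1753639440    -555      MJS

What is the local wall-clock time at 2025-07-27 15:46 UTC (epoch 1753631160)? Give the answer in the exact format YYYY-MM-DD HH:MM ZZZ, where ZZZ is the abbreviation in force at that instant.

Query: 2025-07-27 15:46 UTC
Rule 1/2 (YJP, -08:15): 2024-11-21 12:52 UTC ≤ query < 2025-07-27 18:04 UTC
15·60 + 46 - 495 = 451 min
451 = 0·1440 + 451; 451 = 7·60 + 31 → 07:31, same day
→ 2025-07-27 07:31 YJP

2025-07-27 07:31 YJP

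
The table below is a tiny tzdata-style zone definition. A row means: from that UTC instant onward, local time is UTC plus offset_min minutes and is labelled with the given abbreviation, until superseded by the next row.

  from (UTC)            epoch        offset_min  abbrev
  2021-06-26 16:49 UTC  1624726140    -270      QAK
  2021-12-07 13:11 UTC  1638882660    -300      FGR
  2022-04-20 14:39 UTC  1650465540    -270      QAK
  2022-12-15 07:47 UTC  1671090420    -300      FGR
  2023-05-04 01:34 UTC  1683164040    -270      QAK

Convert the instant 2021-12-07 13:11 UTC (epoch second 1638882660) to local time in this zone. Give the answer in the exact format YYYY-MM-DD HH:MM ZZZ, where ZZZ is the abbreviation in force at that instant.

Query: 2021-12-07 13:11 UTC
Rule 2/5 (FGR, -05:00): 2021-12-07 13:11 UTC ≤ query < 2022-04-20 14:39 UTC
13·60 + 11 - 300 = 491 min
491 = 0·1440 + 491; 491 = 8·60 + 11 → 08:11, same day
→ 2021-12-07 08:11 FGR

2021-12-07 08:11 FGR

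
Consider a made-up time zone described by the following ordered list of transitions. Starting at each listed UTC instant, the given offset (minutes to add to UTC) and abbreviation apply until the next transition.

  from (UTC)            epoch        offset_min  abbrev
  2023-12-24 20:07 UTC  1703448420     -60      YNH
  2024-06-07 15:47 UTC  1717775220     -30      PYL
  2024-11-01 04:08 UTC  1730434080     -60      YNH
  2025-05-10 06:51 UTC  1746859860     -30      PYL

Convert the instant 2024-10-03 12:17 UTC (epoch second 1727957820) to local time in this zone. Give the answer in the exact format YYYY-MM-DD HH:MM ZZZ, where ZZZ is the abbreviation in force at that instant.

2024-10-03 11:47 PYL

Query: 2024-10-03 12:17 UTC
Rule 2/4 (PYL, -00:30): 2024-06-07 15:47 UTC ≤ query < 2024-11-01 04:08 UTC
12·60 + 17 - 30 = 707 min
707 = 0·1440 + 707; 707 = 11·60 + 47 → 11:47, same day
→ 2024-10-03 11:47 PYL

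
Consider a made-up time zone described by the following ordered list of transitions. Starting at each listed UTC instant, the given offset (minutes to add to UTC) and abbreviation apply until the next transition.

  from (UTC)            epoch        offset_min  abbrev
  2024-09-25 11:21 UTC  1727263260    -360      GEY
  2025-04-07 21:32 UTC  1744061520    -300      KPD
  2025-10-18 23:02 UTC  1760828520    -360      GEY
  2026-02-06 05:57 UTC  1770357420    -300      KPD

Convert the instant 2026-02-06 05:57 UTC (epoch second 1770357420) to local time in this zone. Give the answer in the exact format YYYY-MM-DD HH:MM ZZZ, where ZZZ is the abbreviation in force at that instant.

2026-02-06 00:57 KPD

Query: 2026-02-06 05:57 UTC
Rule 4/4 (KPD, -05:00): 2026-02-06 05:57 UTC ≤ query < +∞
5·60 + 57 - 300 = 57 min
57 = 0·1440 + 57; 57 = 0·60 + 57 → 00:57, same day
→ 2026-02-06 00:57 KPD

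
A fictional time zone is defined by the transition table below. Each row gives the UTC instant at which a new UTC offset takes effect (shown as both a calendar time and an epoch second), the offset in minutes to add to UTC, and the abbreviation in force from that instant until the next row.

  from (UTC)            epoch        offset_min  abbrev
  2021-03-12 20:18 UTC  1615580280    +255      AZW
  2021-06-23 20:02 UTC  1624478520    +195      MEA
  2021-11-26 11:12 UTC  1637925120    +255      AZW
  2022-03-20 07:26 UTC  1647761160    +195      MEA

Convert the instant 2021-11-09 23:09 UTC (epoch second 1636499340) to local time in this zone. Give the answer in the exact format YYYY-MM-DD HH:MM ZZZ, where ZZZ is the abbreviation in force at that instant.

Query: 2021-11-09 23:09 UTC
Rule 2/4 (MEA, +03:15): 2021-06-23 20:02 UTC ≤ query < 2021-11-26 11:12 UTC
23·60 + 9 + 195 = 1584 min
1584 = 1·1440 + 144; 144 = 2·60 + 24 → 02:24, 2021-11-09 + 1 day = 2021-11-10
→ 2021-11-10 02:24 MEA

2021-11-10 02:24 MEA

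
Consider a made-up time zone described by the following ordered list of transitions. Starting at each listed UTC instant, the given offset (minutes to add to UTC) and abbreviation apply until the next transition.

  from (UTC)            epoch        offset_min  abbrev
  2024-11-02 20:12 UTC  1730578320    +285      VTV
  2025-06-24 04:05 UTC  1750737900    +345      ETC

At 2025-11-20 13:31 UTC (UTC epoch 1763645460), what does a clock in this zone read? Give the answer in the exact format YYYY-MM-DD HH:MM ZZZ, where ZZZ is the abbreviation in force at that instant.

Query: 2025-11-20 13:31 UTC
Rule 2/2 (ETC, +05:45): 2025-06-24 04:05 UTC ≤ query < +∞
13·60 + 31 + 345 = 1156 min
1156 = 0·1440 + 1156; 1156 = 19·60 + 16 → 19:16, same day
→ 2025-11-20 19:16 ETC

2025-11-20 19:16 ETC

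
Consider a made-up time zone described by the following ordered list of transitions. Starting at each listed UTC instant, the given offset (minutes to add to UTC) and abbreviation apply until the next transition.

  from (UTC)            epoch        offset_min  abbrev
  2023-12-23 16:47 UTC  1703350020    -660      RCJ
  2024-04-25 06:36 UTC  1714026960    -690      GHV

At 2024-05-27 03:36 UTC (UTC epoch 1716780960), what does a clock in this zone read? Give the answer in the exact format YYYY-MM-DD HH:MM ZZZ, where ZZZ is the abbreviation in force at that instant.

Query: 2024-05-27 03:36 UTC
Rule 2/2 (GHV, -11:30): 2024-04-25 06:36 UTC ≤ query < +∞
3·60 + 36 - 690 = -474 min
-474 = -1·1440 + 966; 966 = 16·60 + 6 → 16:06, 2024-05-27 - 1 day = 2024-05-26
→ 2024-05-26 16:06 GHV

2024-05-26 16:06 GHV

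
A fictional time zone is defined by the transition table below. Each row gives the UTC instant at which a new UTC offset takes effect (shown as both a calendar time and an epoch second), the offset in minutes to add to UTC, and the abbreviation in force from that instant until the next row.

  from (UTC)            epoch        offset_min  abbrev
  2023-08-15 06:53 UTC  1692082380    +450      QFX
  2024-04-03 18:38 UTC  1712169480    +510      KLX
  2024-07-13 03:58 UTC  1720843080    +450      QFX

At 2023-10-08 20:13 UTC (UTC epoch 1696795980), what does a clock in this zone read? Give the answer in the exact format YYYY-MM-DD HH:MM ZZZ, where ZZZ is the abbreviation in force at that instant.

2023-10-09 03:43 QFX

Query: 2023-10-08 20:13 UTC
Rule 1/3 (QFX, +07:30): 2023-08-15 06:53 UTC ≤ query < 2024-04-03 18:38 UTC
20·60 + 13 + 450 = 1663 min
1663 = 1·1440 + 223; 223 = 3·60 + 43 → 03:43, 2023-10-08 + 1 day = 2023-10-09
→ 2023-10-09 03:43 QFX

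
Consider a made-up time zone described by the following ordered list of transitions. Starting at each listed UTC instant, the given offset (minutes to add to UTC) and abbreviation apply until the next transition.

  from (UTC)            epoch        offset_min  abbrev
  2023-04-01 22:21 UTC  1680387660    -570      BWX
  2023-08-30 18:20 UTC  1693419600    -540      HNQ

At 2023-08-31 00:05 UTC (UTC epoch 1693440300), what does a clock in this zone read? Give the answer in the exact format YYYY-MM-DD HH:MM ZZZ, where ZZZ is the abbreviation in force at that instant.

2023-08-30 15:05 HNQ

Query: 2023-08-31 00:05 UTC
Rule 2/2 (HNQ, -09:00): 2023-08-30 18:20 UTC ≤ query < +∞
0·60 + 5 - 540 = -535 min
-535 = -1·1440 + 905; 905 = 15·60 + 5 → 15:05, 2023-08-31 - 1 day = 2023-08-30
→ 2023-08-30 15:05 HNQ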